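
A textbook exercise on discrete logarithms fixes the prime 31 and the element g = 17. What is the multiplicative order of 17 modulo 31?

ord(17) | φ(31) = 31 − 1 = 30 = 2 · 3 · 5.
Divisors of 30: 1, 2, 3, 5, 6, 10, 15, 30.
Evaluate successive powers at the divisors of 30:
17^1 ≡ 17 (mod 31)
17^2 ≡ 10 (mod 31)
17^3 ≡ 15 (mod 31)
17^5 ≡ 26 (mod 31)
17^6 ≡ 8 (mod 31)
17^10 ≡ 25 (mod 31)
17^15 ≡ 30 (mod 31)
17^30 ≡ 1 (mod 31) ✓
So ord_31(17) = 30.

30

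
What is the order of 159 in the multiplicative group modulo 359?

358

The order of 159 must divide φ(359) = 359 − 1 = 358 = 2 · 179.
Divisors of 358: 1, 2, 179, 358.
Test each divisor d:
159^1 ≡ 159
159^2 ≡ 151
159^179 ≡ 358
159^358 ≡ 1
The smallest such exponent is 358, so the order of 159 is 358.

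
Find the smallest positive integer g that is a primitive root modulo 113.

3

φ(113) = 113 − 1 = 112 = 2^4 · 7.
Test candidates g = 2, 3, … against the prime factors q ∈ {2, 7} of φ(113): g is a generator iff g^(112/q) ≢ 1 for every such q.
g = 2: 2^56 ≡ 1 — hits 1, so not a primitive root.
g = 3: 3^56 ≡ 112; 3^16 ≡ 49 — none is 1, so 3 is a primitive root.
So 3 is the smallest generator of (Z/113Z)^×.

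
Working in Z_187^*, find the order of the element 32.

The order of 32 must divide φ(187) = φ(11·17) = (11−1)·(17−1) = 10·16 = 160 = 2^5 · 5.
Divisors of 160: 1, 2, 4, 5, 8, 10, 16, 20, 32, 40, 80, 160.
Evaluate successive powers at the divisors of 160:
32^1 ≡ 32
32^2 ≡ 89
32^4 ≡ 67
32^5 ≡ 87
32^8 ≡ 1
Therefore the multiplicative order of 32 modulo 187 is 8.

8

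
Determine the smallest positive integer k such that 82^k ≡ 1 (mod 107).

106

ord(82) | φ(107) = 107 − 1 = 106 = 2 · 53.
Divisors of 106: 1, 2, 53, 106.
Compute 82^d (mod 107) for the divisors d until we hit 1:
82^1 ≡ 82
82^2 ≡ 90
82^53 ≡ 106
82^106 ≡ 1
So ord_107(82) = 106.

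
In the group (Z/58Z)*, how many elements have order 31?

0

φ(58) = φ(2)·φ(29) = 1·28 = 28 = 2^2 · 7.
In a cyclic group of order 28, there are φ(d) elements of order d for each divisor d of 28, and zero for non-divisors.
Here 28 is not a multiple of 31, so there are no elements of order 31.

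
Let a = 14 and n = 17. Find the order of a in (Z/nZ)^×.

Since 14 ∈ (Z/17Z)^×, its order divides φ(17) = 17 − 1 = 16 = 2^4.
Divisors of 16: 1, 2, 4, 8, 16.
Check 14^d mod 17 for each divisor in increasing order:
14^1 ≡ 14 (mod 17)
14^2 ≡ 9 (mod 17)
14^4 ≡ 13 (mod 17)
14^8 ≡ 16 (mod 17)
14^16 ≡ 1 (mod 17) ✓
So ord_17(14) = 16.

16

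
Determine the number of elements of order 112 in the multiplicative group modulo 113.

48

φ(113) = 113 − 1 = 112 = 2^4 · 7.
In a cyclic group of order 112, there are φ(d) elements of order d for each divisor d of 112, and zero for non-divisors.
112 = 2^4 · 7 divides 112, and φ(112) = 48.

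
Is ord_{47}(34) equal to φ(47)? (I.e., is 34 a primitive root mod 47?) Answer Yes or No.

No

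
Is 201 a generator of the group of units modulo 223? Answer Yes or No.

No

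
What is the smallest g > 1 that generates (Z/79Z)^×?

φ(79) = 79 − 1 = 78 = 2 · 3 · 13.
g is a primitive root iff g^(78/q) ≢ 1 (mod 79) for each prime q ∈ {2, 3, 13}.
g = 2: 2^39 ≡ 1 — hits 1, so not a primitive root.
g = 3: 3^39 ≡ 78; 3^26 ≡ 23; 3^6 ≡ 18 — none is 1, so 3 is a primitive root.
Hence the least primitive root of 79 is 3.

3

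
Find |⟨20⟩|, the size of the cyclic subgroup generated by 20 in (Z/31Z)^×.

ord(20) | φ(31) = 31 − 1 = 30 = 2 · 3 · 5.
Divisors of 30: 1, 2, 3, 5, 6, 10, 15, 30.
Test each divisor d:
20^1 ≡ 20 (mod 31)
20^2 ≡ 28 (mod 31)
20^3 ≡ 2 (mod 31)
20^5 ≡ 25 (mod 31)
20^6 ≡ 4 (mod 31)
20^10 ≡ 5 (mod 31)
20^15 ≡ 1 (mod 31) ✓
The smallest such exponent is 15, so the order of 20 is 15.

15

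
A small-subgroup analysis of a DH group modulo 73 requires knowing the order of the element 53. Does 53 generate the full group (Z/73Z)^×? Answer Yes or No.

Yes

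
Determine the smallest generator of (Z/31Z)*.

φ(31) = 31 − 1 = 30 = 2 · 3 · 5.
g is a primitive root iff g^(30/q) ≢ 1 (mod 31) for each prime q ∈ {2, 3, 5}.
g = 2: 2^15 ≡ 1 — hits 1, so not a primitive root.
g = 3: 3^15 ≡ 30; 3^10 ≡ 25; 3^6 ≡ 16 — none is 1, so 3 is a primitive root.
The smallest primitive root modulo 31 is 3.

3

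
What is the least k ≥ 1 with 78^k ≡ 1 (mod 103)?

102

By Lagrange's theorem, ord_103(78) divides φ(103) = 103 − 1 = 102 = 2 · 3 · 17.
Divisors of 102: 1, 2, 3, 6, 17, 34, 51, 102.
Evaluate successive powers at the divisors of 102:
78^1 ≡ 78 (mod 103)
78^2 ≡ 7 (mod 103)
78^3 ≡ 31 (mod 103)
78^6 ≡ 34 (mod 103)
78^17 ≡ 47 (mod 103)
78^34 ≡ 46 (mod 103)
78^51 ≡ 102 (mod 103)
78^102 ≡ 1 (mod 103) ✓
Therefore the multiplicative order of 78 modulo 103 is 102.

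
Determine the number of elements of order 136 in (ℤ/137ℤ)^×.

φ(137) = 137 − 1 = 136 = 2^3 · 17.
(Z/137Z)^× is cyclic (|G| = 136); a cyclic group of order m has exactly φ(d) elements of each order d | m, and none otherwise.
136 = 2^3 · 17 divides 136, and φ(136) = 64.

64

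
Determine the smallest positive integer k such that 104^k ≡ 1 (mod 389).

388

The order of 104 must divide φ(389) = 389 − 1 = 388 = 2^2 · 97.
Divisors of 388: 1, 2, 4, 97, 194, 388.
Evaluate successive powers at the divisors of 388:
104^1 ≡ 104
104^2 ≡ 313
104^4 ≡ 330
104^97 ≡ 274
104^194 ≡ 388
104^388 ≡ 1
Therefore the multiplicative order of 104 modulo 389 is 388.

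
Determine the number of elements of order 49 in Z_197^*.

φ(197) = 197 − 1 = 196 = 2^2 · 7^2.
Since (Z/197Z)^× is cyclic of order 196, the number of elements of order d is φ(d) when d | 196 and 0 otherwise.
49 = 7^2 divides 196, and φ(49) = 42.

42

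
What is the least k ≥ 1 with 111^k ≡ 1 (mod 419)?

By Lagrange's theorem, ord_419(111) divides φ(419) = 419 − 1 = 418 = 2 · 11 · 19.
Divisors of 418: 1, 2, 11, 19, 22, 38, 209, 418.
Compute 111^d (mod 419) for the divisors d until we hit 1:
111^1 ≡ 111 (mod 419)
111^2 ≡ 170 (mod 419)
111^11 ≡ 139 (mod 419)
111^19 ≡ 59 (mod 419)
111^22 ≡ 47 (mod 419)
111^38 ≡ 129 (mod 419)
111^209 ≡ 1 (mod 419) ✓
So ord_419(111) = 209.

209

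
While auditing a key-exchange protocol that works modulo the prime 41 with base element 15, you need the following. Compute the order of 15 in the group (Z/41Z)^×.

40

By Lagrange's theorem, ord_41(15) divides φ(41) = 41 − 1 = 40 = 2^3 · 5.
Divisors of 40: 1, 2, 4, 5, 8, 10, 20, 40.
Evaluate successive powers at the divisors of 40:
15^1 ≡ 15 (mod 41)
15^2 ≡ 20 (mod 41)
15^4 ≡ 31 (mod 41)
15^5 ≡ 14 (mod 41)
15^8 ≡ 18 (mod 41)
15^10 ≡ 32 (mod 41)
15^20 ≡ 40 (mod 41)
15^40 ≡ 1 (mod 41) ✓
Hence ord(15) = 40.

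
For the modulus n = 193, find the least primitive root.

φ(193) = 193 − 1 = 192 = 2^6 · 3.
g is a primitive root iff g^(192/q) ≢ 1 (mod 193) for each prime q ∈ {2, 3}.
g = 2: 2^96 ≡ 1 — hits 1, so not a primitive root.
g = 3: 3^96 ≡ 1 — hits 1, so not a primitive root.
g = 4: 4^96 ≡ 1 — hits 1, so not a primitive root.
g = 5: 5^96 ≡ 192; 5^64 ≡ 84 — none is 1, so 5 is a primitive root.
Hence the least primitive root of 193 is 5.

5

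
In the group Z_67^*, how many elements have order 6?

2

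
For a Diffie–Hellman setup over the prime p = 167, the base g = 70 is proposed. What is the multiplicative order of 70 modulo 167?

166

Since 70 ∈ (Z/167Z)^×, its order divides φ(167) = 167 − 1 = 166 = 2 · 83.
Divisors of 166: 1, 2, 83, 166.
Evaluate successive powers at the divisors of 166:
70^1 ≡ 70
70^2 ≡ 57
70^83 ≡ 166
70^166 ≡ 1
So ord_167(70) = 166.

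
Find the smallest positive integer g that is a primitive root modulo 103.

5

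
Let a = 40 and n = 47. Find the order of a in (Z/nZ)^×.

By Lagrange's theorem, ord_47(40) divides φ(47) = 47 − 1 = 46 = 2 · 23.
Divisors of 46: 1, 2, 23, 46.
Evaluate successive powers at the divisors of 46:
40^1 ≡ 40 (mod 47)
40^2 ≡ 2 (mod 47)
40^23 ≡ 46 (mod 47)
40^46 ≡ 1 (mod 47) ✓
The smallest such exponent is 46, so the order of 40 is 46.

46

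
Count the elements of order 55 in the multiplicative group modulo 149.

φ(149) = 149 − 1 = 148 = 2^2 · 37.
Since (Z/149Z)^× is cyclic of order 148, the number of elements of order d is φ(d) when d | 148 and 0 otherwise.
Here 148 is not a multiple of 55, so there are no elements of order 55.

0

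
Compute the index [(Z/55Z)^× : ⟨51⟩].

By Lagrange's theorem, ord_55(51) divides φ(55) = φ(5·11) = (5−1)·(11−1) = 4·10 = 40 = 2^3 · 5.
Divisors of 40: 1, 2, 4, 5, 8, 10, 20, 40.
Check 51^d mod 55 for each divisor in increasing order:
51^1 ≡ 51
51^2 ≡ 16
51^4 ≡ 36
51^5 ≡ 21
51^8 ≡ 31
51^10 ≡ 1
The order of 51 is 10, so the subgroup it generates has 10 elements.
Index = |(Z/55Z)^×| / |⟨51⟩| = 40 / 10 = 4.

4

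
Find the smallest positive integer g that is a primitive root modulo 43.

3

φ(43) = 43 − 1 = 42 = 2 · 3 · 7.
Test candidates g = 2, 3, … against the prime factors q ∈ {2, 3, 7} of φ(43): g is a generator iff g^(42/q) ≢ 1 for every such q.
g = 2: 2^21 ≡ 42; 2^14 ≡ 1 — hits 1, so not a primitive root.
g = 3: 3^21 ≡ 42; 3^14 ≡ 36; 3^6 ≡ 41 — none is 1, so 3 is a primitive root.
Hence the least primitive root of 43 is 3.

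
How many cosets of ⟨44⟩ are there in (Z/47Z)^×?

By Lagrange's theorem, ord_47(44) divides φ(47) = 47 − 1 = 46 = 2 · 23.
Divisors of 46: 1, 2, 23, 46.
Evaluate successive powers at the divisors of 46:
44^1 ≡ 44 (mod 47)
44^2 ≡ 9 (mod 47)
44^23 ≡ 46 (mod 47)
44^46 ≡ 1 (mod 47) ✓
Thus |⟨44⟩| = ord(44) = 46.
Index = |(Z/47Z)^×| / |⟨44⟩| = 46 / 46 = 1.

1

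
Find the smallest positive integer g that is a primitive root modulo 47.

5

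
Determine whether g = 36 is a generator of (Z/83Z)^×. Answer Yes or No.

No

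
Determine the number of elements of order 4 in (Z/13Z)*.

2

φ(13) = 13 − 1 = 12 = 2^2 · 3.
Since (Z/13Z)^× is cyclic of order 12, the number of elements of order d is φ(d) when d | 12 and 0 otherwise.
4 = 2^2 divides 12, and φ(4) = 2.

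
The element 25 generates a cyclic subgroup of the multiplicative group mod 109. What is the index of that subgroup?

ord(25) | φ(109) = 109 − 1 = 108 = 2^2 · 3^3.
Divisors of 108: 1, 2, 3, 4, 6, 9, 12, 18, 27, 36, 54, 108.
Evaluate successive powers at the divisors of 108:
25^1 ≡ 25
25^2 ≡ 80
25^3 ≡ 38
25^4 ≡ 78
25^6 ≡ 27
25^9 ≡ 45
25^12 ≡ 75
25^18 ≡ 63
25^27 ≡ 1
So ord_109(25) = 27, hence |⟨25⟩| = 27.
[(Z/109Z)^× : ⟨25⟩] = 108/27 = 4.

4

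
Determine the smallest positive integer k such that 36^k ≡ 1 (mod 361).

Since 36 ∈ (Z/361Z)^×, its order divides φ(361) = φ(19^2) = 19·(19−1) = 342 = 2 · 3^2 · 19.
Divisors of 342: 1, 2, 3, 6, 9, 18, 19, 38, 57, 114, 171, 342.
Evaluate successive powers at the divisors of 342:
36^1 ≡ 36
36^2 ≡ 213
36^3 ≡ 87
36^6 ≡ 349
36^9 ≡ 39
36^18 ≡ 77
36^19 ≡ 245
36^38 ≡ 99
36^57 ≡ 68
36^114 ≡ 292
36^171 ≡ 1
Therefore the multiplicative order of 36 modulo 361 is 171.

171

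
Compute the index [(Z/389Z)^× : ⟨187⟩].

Since 187 ∈ (Z/389Z)^×, its order divides φ(389) = 389 − 1 = 388 = 2^2 · 97.
Divisors of 388: 1, 2, 4, 97, 194, 388.
Test each divisor d:
187^1 ≡ 187 (mod 389)
187^2 ≡ 348 (mod 389)
187^4 ≡ 125 (mod 389)
187^97 ≡ 1 (mod 389) ✓
The order of 187 is 97, so the subgroup it generates has 97 elements.
Index = |(Z/389Z)^×| / |⟨187⟩| = 388 / 97 = 4.

4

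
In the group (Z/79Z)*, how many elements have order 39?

φ(79) = 79 − 1 = 78 = 2 · 3 · 13.
(Z/79Z)^× is cyclic (|G| = 78); a cyclic group of order m has exactly φ(d) elements of each order d | m, and none otherwise.
39 = 3 · 13 divides 78, and φ(39) = 24.

24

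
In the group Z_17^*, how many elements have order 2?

φ(17) = 17 − 1 = 16 = 2^4.
(Z/17Z)^× is cyclic (|G| = 16); a cyclic group of order m has exactly φ(d) elements of each order d | m, and none otherwise.
2 | 16, and φ(2) = 2 − 1 = 1.

1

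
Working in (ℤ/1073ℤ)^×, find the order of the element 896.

84

By Lagrange's theorem, ord_1073(896) divides φ(1073) = φ(29·37) = (29−1)·(37−1) = 28·36 = 1008 = 2^4 · 3^2 · 7.
Divisors of 1008: 1, 2, 3, 4, 6, 7, 8, 9, 12, 14, 16, 18, 21, 24, 28, 36, 42, 48, 56, 63, 72, 84, 112, 126, 144, 168, 252, 336, 504, 1008.
Check 896^d mod 1073 for each divisor in increasing order:
896^1 ≡ 896 (mod 1073)
896^2 ≡ 212 (mod 1073)
896^3 ≡ 31 (mod 1073)
896^4 ≡ 951 (mod 1073)
896^6 ≡ 961 (mod 1073)
896^7 ≡ 510 (mod 1073)
896^8 ≡ 935 (mod 1073)
896^9 ≡ 820 (mod 1073)
896^12 ≡ 741 (mod 1073)
896^14 ≡ 434 (mod 1073)
896^16 ≡ 803 (mod 1073)
896^18 ≡ 702 (mod 1073)
896^21 ≡ 302 (mod 1073)
896^24 ≡ 778 (mod 1073)
896^28 ≡ 581 (mod 1073)
896^36 ≡ 297 (mod 1073)
896^42 ≡ 1072 (mod 1073)
896^48 ≡ 112 (mod 1073)
896^56 ≡ 639 (mod 1073)
896^63 ≡ 771 (mod 1073)
896^72 ≡ 223 (mod 1073)
896^84 ≡ 1 (mod 1073) ✓
The smallest such exponent is 84, so the order of 896 is 84.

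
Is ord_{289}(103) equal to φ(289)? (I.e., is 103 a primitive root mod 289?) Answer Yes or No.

φ(289) = φ(17^2) = 17·(17−1) = 272 = 2^4 · 17.
Test 103^(272/q) mod 289 for each prime factor q of 272:
103^136 ≡ 1 (mod 289)  [q = 2: ≡ 1 ✗]
103^16 ≡ 188 (mod 289)  [q = 17: ≢ 1 ✓]
Since 103^136 ≡ 1, the order of 103 divides 136 < 272, so 103 is not a primitive root.

No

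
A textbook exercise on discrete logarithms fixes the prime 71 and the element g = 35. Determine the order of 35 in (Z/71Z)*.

ord(35) | φ(71) = 71 − 1 = 70 = 2 · 5 · 7.
Divisors of 70: 1, 2, 5, 7, 10, 14, 35, 70.
Check 35^d mod 71 for each divisor in increasing order:
35^1 ≡ 35
35^2 ≡ 18
35^5 ≡ 51
35^7 ≡ 66
35^10 ≡ 45
35^14 ≡ 25
35^35 ≡ 70
35^70 ≡ 1
So ord_71(35) = 70.

70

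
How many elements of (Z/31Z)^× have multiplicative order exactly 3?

φ(31) = 31 − 1 = 30 = 2 · 3 · 5.
(Z/31Z)^× is cyclic (|G| = 30); a cyclic group of order m has exactly φ(d) elements of each order d | m, and none otherwise.
3 | 30, and φ(3) = 3 − 1 = 2.

2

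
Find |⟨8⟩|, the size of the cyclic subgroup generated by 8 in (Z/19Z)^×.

6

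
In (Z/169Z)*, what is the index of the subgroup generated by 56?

The order of 56 must divide φ(169) = φ(13^2) = 13·(13−1) = 156 = 2^2 · 3 · 13.
Divisors of 156: 1, 2, 3, 4, 6, 12, 13, 26, 39, 52, 78, 156.
Check 56^d mod 169 for each divisor in increasing order:
56^1 ≡ 56
56^2 ≡ 94
56^3 ≡ 25
56^4 ≡ 48
56^6 ≡ 118
56^12 ≡ 66
56^13 ≡ 147
56^26 ≡ 146
56^39 ≡ 168
56^52 ≡ 22
56^78 ≡ 1
Thus |⟨56⟩| = ord(56) = 78.
The index is φ(169) / ord(56) = 156 / 78 = 2.

2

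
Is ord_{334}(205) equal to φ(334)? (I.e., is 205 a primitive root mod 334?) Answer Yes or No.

No

φ(334) = φ(2)·φ(167) = 1·166 = 166 = 2 · 83.
Test 205^(166/q) mod 334 for each prime factor q of 166:
205^83 ≡ 1 (mod 334)  [q = 2: ≡ 1 ✗]
205^2 ≡ 275 (mod 334)  [q = 83: ≢ 1 ✓]
205^83 ≡ 1 shows ord(205) | 83, strictly less than φ(334); not a primitive root.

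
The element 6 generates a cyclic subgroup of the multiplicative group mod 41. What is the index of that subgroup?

1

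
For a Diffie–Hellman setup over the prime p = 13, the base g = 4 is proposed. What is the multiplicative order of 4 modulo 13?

6

Since 4 ∈ (Z/13Z)^×, its order divides φ(13) = 13 − 1 = 12 = 2^2 · 3.
Divisors of 12: 1, 2, 3, 4, 6, 12.
Evaluate successive powers at the divisors of 12:
4^1 ≡ 4 (mod 13)
4^2 ≡ 3 (mod 13)
4^3 ≡ 12 (mod 13)
4^4 ≡ 9 (mod 13)
4^6 ≡ 1 (mod 13) ✓
So ord_13(4) = 6.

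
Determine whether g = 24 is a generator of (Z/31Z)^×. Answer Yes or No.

Yes

φ(31) = 31 − 1 = 30 = 2 · 3 · 5.
It suffices to check that the order of 24 is not a proper divisor of 30: compute 24^(30/q) for q ∈ {2, 3, 5}.
24^15 ≡ 30 (mod 31)  [q = 2: ≢ 1 ✓]
24^10 ≡ 25 (mod 31)  [q = 3: ≢ 1 ✓]
24^6 ≡ 4 (mod 31)  [q = 5: ≢ 1 ✓]
Every test exponent gives a nontrivial residue, hence 24 generates the full group.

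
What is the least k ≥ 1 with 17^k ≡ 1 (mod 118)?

ord(17) | φ(118) = φ(2)·φ(59) = 1·58 = 58 = 2 · 29.
Divisors of 58: 1, 2, 29, 58.
Test each divisor d:
17^1 ≡ 17
17^2 ≡ 53
17^29 ≡ 1
The smallest such exponent is 29, so the order of 17 is 29.

29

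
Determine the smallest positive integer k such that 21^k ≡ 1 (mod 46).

22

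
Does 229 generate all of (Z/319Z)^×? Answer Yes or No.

No

319 = 11 · 29 is a product of two distinct odd primes, so (Z/319Z)^× ≅ (Z/11Z)^× × (Z/29Z)^× is not cyclic.
No primitive root modulo 319 exists; in particular 229 is not one.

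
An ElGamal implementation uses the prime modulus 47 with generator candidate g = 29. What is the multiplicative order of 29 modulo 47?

ord(29) | φ(47) = 47 − 1 = 46 = 2 · 23.
Divisors of 46: 1, 2, 23, 46.
Compute 29^d (mod 47) for the divisors d until we hit 1:
29^1 ≡ 29 (mod 47)
29^2 ≡ 42 (mod 47)
29^23 ≡ 46 (mod 47)
29^46 ≡ 1 (mod 47) ✓
Hence ord(29) = 46.

46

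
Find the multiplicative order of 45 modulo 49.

42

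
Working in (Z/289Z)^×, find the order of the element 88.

ord(88) | φ(289) = φ(17^2) = 17·(17−1) = 272 = 2^4 · 17.
Divisors of 272: 1, 2, 4, 8, 16, 17, 34, 68, 136, 272.
Check 88^d mod 289 for each divisor in increasing order:
88^1 ≡ 88 (mod 289)
88^2 ≡ 230 (mod 289)
88^4 ≡ 13 (mod 289)
88^8 ≡ 169 (mod 289)
88^16 ≡ 239 (mod 289)
88^17 ≡ 224 (mod 289)
88^34 ≡ 179 (mod 289)
88^68 ≡ 251 (mod 289)
88^136 ≡ 288 (mod 289)
88^272 ≡ 1 (mod 289) ✓
Hence ord(88) = 272.

272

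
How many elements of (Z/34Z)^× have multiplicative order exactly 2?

1

φ(34) = φ(2)·φ(17) = 1·16 = 16 = 2^4.
In a cyclic group of order 16, there are φ(d) elements of order d for each divisor d of 16, and zero for non-divisors.
2 | 16, and φ(2) = 2 − 1 = 1.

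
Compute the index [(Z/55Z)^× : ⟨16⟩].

8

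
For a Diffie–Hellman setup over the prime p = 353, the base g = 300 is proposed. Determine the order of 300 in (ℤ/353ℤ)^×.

The order of 300 must divide φ(353) = 353 − 1 = 352 = 2^5 · 11.
Divisors of 352: 1, 2, 4, 8, 11, 16, 22, 32, 44, 88, 176, 352.
Compute 300^d (mod 353) for the divisors d until we hit 1:
300^1 ≡ 300 (mod 353)
300^2 ≡ 338 (mod 353)
300^4 ≡ 225 (mod 353)
300^8 ≡ 146 (mod 353)
300^11 ≡ 286 (mod 353)
300^16 ≡ 136 (mod 353)
300^22 ≡ 253 (mod 353)
300^32 ≡ 140 (mod 353)
300^44 ≡ 116 (mod 353)
300^88 ≡ 42 (mod 353)
300^176 ≡ 352 (mod 353)
300^352 ≡ 1 (mod 353) ✓
So ord_353(300) = 352.

352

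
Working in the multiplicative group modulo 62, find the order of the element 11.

By Lagrange's theorem, ord_62(11) divides φ(62) = φ(2)·φ(31) = 1·30 = 30 = 2 · 3 · 5.
Divisors of 30: 1, 2, 3, 5, 6, 10, 15, 30.
Evaluate successive powers at the divisors of 30:
11^1 ≡ 11 (mod 62)
11^2 ≡ 59 (mod 62)
11^3 ≡ 29 (mod 62)
11^5 ≡ 37 (mod 62)
11^6 ≡ 35 (mod 62)
11^10 ≡ 5 (mod 62)
11^15 ≡ 61 (mod 62)
11^30 ≡ 1 (mod 62) ✓
Therefore the multiplicative order of 11 modulo 62 is 30.

30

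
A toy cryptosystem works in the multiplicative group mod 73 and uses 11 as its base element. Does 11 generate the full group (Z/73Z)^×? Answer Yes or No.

φ(73) = 73 − 1 = 72 = 2^3 · 3^2.
11 is a primitive root mod 73 iff 11^(φ(73)/q) ≢ 1 for every prime q | φ(73), i.e. q ∈ {2, 3}.
11^36 ≡ 72 (mod 73)  [q = 2: ≢ 1 ✓]
11^24 ≡ 8 (mod 73)  [q = 3: ≢ 1 ✓]
Every test exponent gives a nontrivial residue, hence 11 generates the full group.

Yes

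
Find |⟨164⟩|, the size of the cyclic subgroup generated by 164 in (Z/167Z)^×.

166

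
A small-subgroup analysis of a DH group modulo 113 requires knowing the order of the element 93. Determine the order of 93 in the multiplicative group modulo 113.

The order of 93 must divide φ(113) = 113 − 1 = 112 = 2^4 · 7.
Divisors of 112: 1, 2, 4, 7, 8, 14, 16, 28, 56, 112.
Test each divisor d:
93^1 ≡ 93 (mod 113)
93^2 ≡ 61 (mod 113)
93^4 ≡ 105 (mod 113)
93^7 ≡ 42 (mod 113)
93^8 ≡ 64 (mod 113)
93^14 ≡ 69 (mod 113)
93^16 ≡ 28 (mod 113)
93^28 ≡ 15 (mod 113)
93^56 ≡ 112 (mod 113)
93^112 ≡ 1 (mod 113) ✓
The smallest such exponent is 112, so the order of 93 is 112.

112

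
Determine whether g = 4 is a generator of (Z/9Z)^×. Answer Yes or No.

No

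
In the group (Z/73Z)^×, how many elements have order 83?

φ(73) = 73 − 1 = 72 = 2^3 · 3^2.
In a cyclic group of order 72, there are φ(d) elements of order d for each divisor d of 72, and zero for non-divisors.
83 does not divide 72, so no element of (Z/73Z)^× has order 83.

0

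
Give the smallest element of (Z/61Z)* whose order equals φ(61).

φ(61) = 61 − 1 = 60 = 2^2 · 3 · 5.
Test candidates g = 2, 3, … against the prime factors q ∈ {2, 3, 5} of φ(61): g is a generator iff g^(60/q) ≢ 1 for every such q.
g = 2: 2^30 ≡ 60; 2^20 ≡ 47; 2^12 ≡ 9 — none is 1, so 2 is a primitive root.
So 2 is the smallest generator of (Z/61Z)^×.

2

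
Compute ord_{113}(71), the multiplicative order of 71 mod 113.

16

Since 71 ∈ (Z/113Z)^×, its order divides φ(113) = 113 − 1 = 112 = 2^4 · 7.
Divisors of 112: 1, 2, 4, 7, 8, 14, 16, 28, 56, 112.
Evaluate successive powers at the divisors of 112:
71^1 ≡ 71 (mod 113)
71^2 ≡ 69 (mod 113)
71^4 ≡ 15 (mod 113)
71^7 ≡ 35 (mod 113)
71^8 ≡ 112 (mod 113)
71^14 ≡ 95 (mod 113)
71^16 ≡ 1 (mod 113) ✓
Therefore the multiplicative order of 71 modulo 113 is 16.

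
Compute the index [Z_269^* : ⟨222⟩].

By Lagrange's theorem, ord_269(222) divides φ(269) = 269 − 1 = 268 = 2^2 · 67.
Divisors of 268: 1, 2, 4, 67, 134, 268.
Check 222^d mod 269 for each divisor in increasing order:
222^1 ≡ 222
222^2 ≡ 57
222^4 ≡ 21
222^67 ≡ 268
222^134 ≡ 1
The order of 222 is 134, so the subgroup it generates has 134 elements.
[(Z/269Z)^× : ⟨222⟩] = 268/134 = 2.

2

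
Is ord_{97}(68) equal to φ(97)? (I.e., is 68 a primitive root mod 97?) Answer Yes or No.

Yes

φ(97) = 97 − 1 = 96 = 2^5 · 3.
68 is a primitive root mod 97 iff 68^(φ(97)/q) ≢ 1 for every prime q | φ(97), i.e. q ∈ {2, 3}.
68^48 ≡ 96 (mod 97)  [q = 2: ≢ 1 ✓]
68^32 ≡ 35 (mod 97)  [q = 3: ≢ 1 ✓]
Every test exponent gives a nontrivial residue, hence 68 generates the full group.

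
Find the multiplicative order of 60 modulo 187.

40

Since 60 ∈ (Z/187Z)^×, its order divides φ(187) = φ(11·17) = (11−1)·(17−1) = 10·16 = 160 = 2^5 · 5.
Divisors of 160: 1, 2, 4, 5, 8, 10, 16, 20, 32, 40, 80, 160.
Check 60^d mod 187 for each divisor in increasing order:
60^1 ≡ 60 (mod 187)
60^2 ≡ 47 (mod 187)
60^4 ≡ 152 (mod 187)
60^5 ≡ 144 (mod 187)
60^8 ≡ 103 (mod 187)
60^10 ≡ 166 (mod 187)
60^16 ≡ 137 (mod 187)
60^20 ≡ 67 (mod 187)
60^32 ≡ 69 (mod 187)
60^40 ≡ 1 (mod 187) ✓
Hence ord(60) = 40.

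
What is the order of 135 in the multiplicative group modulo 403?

60

Since 135 ∈ (Z/403Z)^×, its order divides φ(403) = φ(13·31) = (13−1)·(31−1) = 12·30 = 360 = 2^3 · 3^2 · 5.
Divisors of 360: 1, 2, 3, 4, 5, 6, 8, 9, 10, 12, 15, 18, 20, 24, 30, 36, 40, 45, 60, 72, 90, 120, 180, 360.
Check 135^d mod 403 for each divisor in increasing order:
135^1 ≡ 135 (mod 403)
135^2 ≡ 90 (mod 403)
135^3 ≡ 60 (mod 403)
135^4 ≡ 40 (mod 403)
135^5 ≡ 161 (mod 403)
135^6 ≡ 376 (mod 403)
135^8 ≡ 391 (mod 403)
135^9 ≡ 395 (mod 403)
135^10 ≡ 129 (mod 403)
135^12 ≡ 326 (mod 403)
135^15 ≡ 216 (mod 403)
135^18 ≡ 64 (mod 403)
135^20 ≡ 118 (mod 403)
135^24 ≡ 287 (mod 403)
135^30 ≡ 311 (mod 403)
135^36 ≡ 66 (mod 403)
135^40 ≡ 222 (mod 403)
135^45 ≡ 278 (mod 403)
135^60 ≡ 1 (mod 403) ✓
Therefore the multiplicative order of 135 modulo 403 is 60.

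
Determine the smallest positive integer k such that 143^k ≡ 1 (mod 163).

ord(143) | φ(163) = 163 − 1 = 162 = 2 · 3^4.
Divisors of 162: 1, 2, 3, 6, 9, 18, 27, 54, 81, 162.
Compute 143^d (mod 163) for the divisors d until we hit 1:
143^1 ≡ 143 (mod 163)
143^2 ≡ 74 (mod 163)
143^3 ≡ 150 (mod 163)
143^6 ≡ 6 (mod 163)
143^9 ≡ 85 (mod 163)
143^18 ≡ 53 (mod 163)
143^27 ≡ 104 (mod 163)
143^54 ≡ 58 (mod 163)
143^81 ≡ 1 (mod 163) ✓
Hence ord(143) = 81.

81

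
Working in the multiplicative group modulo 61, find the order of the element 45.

30

By Lagrange's theorem, ord_61(45) divides φ(61) = 61 − 1 = 60 = 2^2 · 3 · 5.
Divisors of 60: 1, 2, 3, 4, 5, 6, 10, 12, 15, 20, 30, 60.
Test each divisor d:
45^1 ≡ 45 (mod 61)
45^2 ≡ 12 (mod 61)
45^3 ≡ 52 (mod 61)
45^4 ≡ 22 (mod 61)
45^5 ≡ 14 (mod 61)
45^6 ≡ 20 (mod 61)
45^10 ≡ 13 (mod 61)
45^12 ≡ 34 (mod 61)
45^15 ≡ 60 (mod 61)
45^20 ≡ 47 (mod 61)
45^30 ≡ 1 (mod 61) ✓
So ord_61(45) = 30.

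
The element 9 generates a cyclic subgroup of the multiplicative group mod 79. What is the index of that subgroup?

2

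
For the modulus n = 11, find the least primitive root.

2

φ(11) = 11 − 1 = 10 = 2 · 5.
Test candidates g = 2, 3, … against the prime factors q ∈ {2, 5} of φ(11): g is a generator iff g^(10/q) ≢ 1 for every such q.
g = 2: 2^5 ≡ 10; 2^2 ≡ 4 — none is 1, so 2 is a primitive root.
Hence the least primitive root of 11 is 2.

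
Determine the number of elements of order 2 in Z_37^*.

1

φ(37) = 37 − 1 = 36 = 2^2 · 3^2.
(Z/37Z)^× is cyclic (|G| = 36); a cyclic group of order m has exactly φ(d) elements of each order d | m, and none otherwise.
2 | 36, and φ(2) = 2 − 1 = 1.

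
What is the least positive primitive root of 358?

7

φ(358) = φ(2)·φ(179) = 1·178 = 178 = 2 · 89.
g is a primitive root iff g^(178/q) ≢ 1 (mod 358) for each prime q ∈ {2, 89}.
g = 2: gcd(2, 358) = 2 > 1, not a unit — skip.
g = 3: 3^89 ≡ 1 — hits 1, so not a primitive root.
g = 4: gcd(4, 358) = 2 > 1, not a unit — skip.
g = 5: 5^89 ≡ 1 — hits 1, so not a primitive root.
g = 6: gcd(6, 358) = 2 > 1, not a unit — skip.
g = 7: 7^89 ≡ 357; 7^2 ≡ 49 — none is 1, so 7 is a primitive root.
So 7 is the smallest generator of (Z/358Z)^×.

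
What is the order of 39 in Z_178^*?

11

By Lagrange's theorem, ord_178(39) divides φ(178) = φ(2)·φ(89) = 1·88 = 88 = 2^3 · 11.
Divisors of 88: 1, 2, 4, 8, 11, 22, 44, 88.
Check 39^d mod 178 for each divisor in increasing order:
39^1 ≡ 39 (mod 178)
39^2 ≡ 97 (mod 178)
39^4 ≡ 153 (mod 178)
39^8 ≡ 91 (mod 178)
39^11 ≡ 1 (mod 178) ✓
So ord_178(39) = 11.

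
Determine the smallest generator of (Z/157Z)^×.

φ(157) = 157 − 1 = 156 = 2^2 · 3 · 13.
Test candidates g = 2, 3, … against the prime factors q ∈ {2, 3, 13} of φ(157): g is a generator iff g^(156/q) ≢ 1 for every such q.
g = 2: 2^78 ≡ 156; 2^52 ≡ 1 — hits 1, so not a primitive root.
g = 3: 3^78 ≡ 1 — hits 1, so not a primitive root.
g = 4: 4^78 ≡ 1 — hits 1, so not a primitive root.
g = 5: 5^78 ≡ 156; 5^52 ≡ 12; 5^12 ≡ 130 — none is 1, so 5 is a primitive root.
So 5 is the smallest generator of (Z/157Z)^×.

5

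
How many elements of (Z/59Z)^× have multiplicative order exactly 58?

28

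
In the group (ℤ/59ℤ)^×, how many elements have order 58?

28

φ(59) = 59 − 1 = 58 = 2 · 29.
(Z/59Z)^× is cyclic (|G| = 58); a cyclic group of order m has exactly φ(d) elements of each order d | m, and none otherwise.
58 = 2 · 29 divides 58, and φ(58) = 28.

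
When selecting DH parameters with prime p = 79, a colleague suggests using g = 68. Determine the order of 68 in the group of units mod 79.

78

Since 68 ∈ (Z/79Z)^×, its order divides φ(79) = 79 − 1 = 78 = 2 · 3 · 13.
Divisors of 78: 1, 2, 3, 6, 13, 26, 39, 78.
Check 68^d mod 79 for each divisor in increasing order:
68^1 ≡ 68 (mod 79)
68^2 ≡ 42 (mod 79)
68^3 ≡ 12 (mod 79)
68^6 ≡ 65 (mod 79)
68^13 ≡ 56 (mod 79)
68^26 ≡ 55 (mod 79)
68^39 ≡ 78 (mod 79)
68^78 ≡ 1 (mod 79) ✓
So ord_79(68) = 78.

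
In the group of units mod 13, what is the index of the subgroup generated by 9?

4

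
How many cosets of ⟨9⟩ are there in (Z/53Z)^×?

2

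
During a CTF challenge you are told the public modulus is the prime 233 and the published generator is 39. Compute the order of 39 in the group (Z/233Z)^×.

232

The order of 39 must divide φ(233) = 233 − 1 = 232 = 2^3 · 29.
Divisors of 232: 1, 2, 4, 8, 29, 58, 116, 232.
Compute 39^d (mod 233) for the divisors d until we hit 1:
39^1 ≡ 39 (mod 233)
39^2 ≡ 123 (mod 233)
39^4 ≡ 217 (mod 233)
39^8 ≡ 23 (mod 233)
39^29 ≡ 97 (mod 233)
39^58 ≡ 89 (mod 233)
39^116 ≡ 232 (mod 233)
39^232 ≡ 1 (mod 233) ✓
Therefore the multiplicative order of 39 modulo 233 is 232.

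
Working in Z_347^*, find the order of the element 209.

346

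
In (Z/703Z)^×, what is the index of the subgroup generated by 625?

72

Since 625 ∈ (Z/703Z)^×, its order divides φ(703) = φ(19·37) = (19−1)·(37−1) = 18·36 = 648 = 2^3 · 3^4.
Divisors of 648: 1, 2, 3, 4, 6, 8, 9, 12, 18, 24, 27, 36, 54, 72, 81, 108, 162, 216, 324, 648.
Evaluate successive powers at the divisors of 648:
625^1 ≡ 625 (mod 703)
625^2 ≡ 460 (mod 703)
625^3 ≡ 676 (mod 703)
625^4 ≡ 700 (mod 703)
625^6 ≡ 26 (mod 703)
625^8 ≡ 9 (mod 703)
625^9 ≡ 1 (mod 703) ✓
The order of 625 is 9, so the subgroup it generates has 9 elements.
Index = |(Z/703Z)^×| / |⟨625⟩| = 648 / 9 = 72.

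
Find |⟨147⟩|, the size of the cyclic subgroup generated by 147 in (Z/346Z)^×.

172

By Lagrange's theorem, ord_346(147) divides φ(346) = φ(2)·φ(173) = 1·172 = 172 = 2^2 · 43.
Divisors of 172: 1, 2, 4, 43, 86, 172.
Test each divisor d:
147^1 ≡ 147
147^2 ≡ 157
147^4 ≡ 83
147^43 ≡ 253
147^86 ≡ 345
147^172 ≡ 1
Hence ord(147) = 172.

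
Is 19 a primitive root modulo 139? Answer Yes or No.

Yes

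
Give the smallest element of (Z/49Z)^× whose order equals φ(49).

3

φ(49) = φ(7^2) = 7·(7−1) = 42 = 2 · 3 · 7.
g is a primitive root iff g^(42/q) ≢ 1 (mod 49) for each prime q ∈ {2, 3, 7}.
g = 2: 2^21 ≡ 1 — hits 1, so not a primitive root.
g = 3: 3^21 ≡ 48; 3^14 ≡ 30; 3^6 ≡ 43 — none is 1, so 3 is a primitive root.
The smallest primitive root modulo 49 is 3.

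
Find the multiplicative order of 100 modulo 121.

The order of 100 must divide φ(121) = φ(11^2) = 11·(11−1) = 110 = 2 · 5 · 11.
Divisors of 110: 1, 2, 5, 10, 11, 22, 55, 110.
Check 100^d mod 121 for each divisor in increasing order:
100^1 ≡ 100
100^2 ≡ 78
100^5 ≡ 12
100^10 ≡ 23
100^11 ≡ 1
The smallest such exponent is 11, so the order of 100 is 11.

11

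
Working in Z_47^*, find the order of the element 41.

ord(41) | φ(47) = 47 − 1 = 46 = 2 · 23.
Divisors of 46: 1, 2, 23, 46.
Compute 41^d (mod 47) for the divisors d until we hit 1:
41^1 ≡ 41
41^2 ≡ 36
41^23 ≡ 46
41^46 ≡ 1
The smallest such exponent is 46, so the order of 41 is 46.

46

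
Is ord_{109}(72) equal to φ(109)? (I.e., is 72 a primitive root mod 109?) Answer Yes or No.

Yes

φ(109) = 109 − 1 = 108 = 2^2 · 3^3.
It suffices to check that the order of 72 is not a proper divisor of 108: compute 72^(108/q) for q ∈ {2, 3}.
72^54 ≡ 108 (mod 109)  [q = 2: ≢ 1 ✓]
72^36 ≡ 45 (mod 109)  [q = 3: ≢ 1 ✓]
All checks pass, so 72 has order 108 and is a primitive root modulo 109.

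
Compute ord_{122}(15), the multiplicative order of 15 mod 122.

15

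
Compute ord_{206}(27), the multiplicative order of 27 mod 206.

34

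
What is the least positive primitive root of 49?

3

φ(49) = φ(7^2) = 7·(7−1) = 42 = 2 · 3 · 7.
Test candidates g = 2, 3, … against the prime factors q ∈ {2, 3, 7} of φ(49): g is a generator iff g^(42/q) ≢ 1 for every such q.
g = 2: 2^21 ≡ 1 — hits 1, so not a primitive root.
g = 3: 3^21 ≡ 48; 3^14 ≡ 30; 3^6 ≡ 43 — none is 1, so 3 is a primitive root.
So 3 is the smallest generator of (Z/49Z)^×.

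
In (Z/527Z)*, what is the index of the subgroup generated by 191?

By Lagrange's theorem, ord_527(191) divides φ(527) = φ(17·31) = (17−1)·(31−1) = 16·30 = 480 = 2^5 · 3 · 5.
Divisors of 480: 1, 2, 3, 4, 5, 6, 8, 10, 12, 15, 16, 20, 24, 30, 32, 40, 48, 60, 80, 96, 120, 160, 240, 480.
Test each divisor d:
191^1 ≡ 191
191^2 ≡ 118
191^3 ≡ 404
191^4 ≡ 222
191^5 ≡ 242
191^6 ≡ 373
191^8 ≡ 273
191^10 ≡ 67
191^12 ≡ 1
So ord_527(191) = 12, hence |⟨191⟩| = 12.
[(Z/527Z)^× : ⟨191⟩] = 480/12 = 40.

40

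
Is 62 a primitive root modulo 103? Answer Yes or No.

Yes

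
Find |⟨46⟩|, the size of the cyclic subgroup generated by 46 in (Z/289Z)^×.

272

Since 46 ∈ (Z/289Z)^×, its order divides φ(289) = φ(17^2) = 17·(17−1) = 272 = 2^4 · 17.
Divisors of 272: 1, 2, 4, 8, 16, 17, 34, 68, 136, 272.
Check 46^d mod 289 for each divisor in increasing order:
46^1 ≡ 46
46^2 ≡ 93
46^4 ≡ 268
46^8 ≡ 152
46^16 ≡ 273
46^17 ≡ 131
46^34 ≡ 110
46^68 ≡ 251
46^136 ≡ 288
46^272 ≡ 1
Hence ord(46) = 272.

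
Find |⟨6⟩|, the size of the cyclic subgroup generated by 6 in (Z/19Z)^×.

9

The order of 6 must divide φ(19) = 19 − 1 = 18 = 2 · 3^2.
Divisors of 18: 1, 2, 3, 6, 9, 18.
Check 6^d mod 19 for each divisor in increasing order:
6^1 ≡ 6
6^2 ≡ 17
6^3 ≡ 7
6^6 ≡ 11
6^9 ≡ 1
So ord_19(6) = 9.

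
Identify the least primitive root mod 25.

φ(25) = φ(5^2) = 5·(5−1) = 20 = 2^2 · 5.
g is a primitive root iff g^(20/q) ≢ 1 (mod 25) for each prime q ∈ {2, 5}.
g = 2: 2^10 ≡ 24; 2^4 ≡ 16 — none is 1, so 2 is a primitive root.
Hence the least primitive root of 25 is 2.

2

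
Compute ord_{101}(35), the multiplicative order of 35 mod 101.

By Lagrange's theorem, ord_101(35) divides φ(101) = 101 − 1 = 100 = 2^2 · 5^2.
Divisors of 100: 1, 2, 4, 5, 10, 20, 25, 50, 100.
Compute 35^d (mod 101) for the divisors d until we hit 1:
35^1 ≡ 35 (mod 101)
35^2 ≡ 13 (mod 101)
35^4 ≡ 68 (mod 101)
35^5 ≡ 57 (mod 101)
35^10 ≡ 17 (mod 101)
35^20 ≡ 87 (mod 101)
35^25 ≡ 10 (mod 101)
35^50 ≡ 100 (mod 101)
35^100 ≡ 1 (mod 101) ✓
So ord_101(35) = 100.

100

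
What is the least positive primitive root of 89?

3

φ(89) = 89 − 1 = 88 = 2^3 · 11.
g is a primitive root iff g^(88/q) ≢ 1 (mod 89) for each prime q ∈ {2, 11}.
g = 2: 2^44 ≡ 1 — hits 1, so not a primitive root.
g = 3: 3^44 ≡ 88; 3^8 ≡ 64 — none is 1, so 3 is a primitive root.
The smallest primitive root modulo 89 is 3.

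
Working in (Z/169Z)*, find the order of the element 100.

39

ord(100) | φ(169) = φ(13^2) = 13·(13−1) = 156 = 2^2 · 3 · 13.
Divisors of 156: 1, 2, 3, 4, 6, 12, 13, 26, 39, 52, 78, 156.
Compute 100^d (mod 169) for the divisors d until we hit 1:
100^1 ≡ 100 (mod 169)
100^2 ≡ 29 (mod 169)
100^3 ≡ 27 (mod 169)
100^4 ≡ 165 (mod 169)
100^6 ≡ 53 (mod 169)
100^12 ≡ 105 (mod 169)
100^13 ≡ 22 (mod 169)
100^26 ≡ 146 (mod 169)
100^39 ≡ 1 (mod 169) ✓
Therefore the multiplicative order of 100 modulo 169 is 39.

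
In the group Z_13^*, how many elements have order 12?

4

φ(13) = 13 − 1 = 12 = 2^2 · 3.
(Z/13Z)^× is cyclic (|G| = 12); a cyclic group of order m has exactly φ(d) elements of each order d | m, and none otherwise.
12 = 2^2 · 3 divides 12, and φ(12) = 4.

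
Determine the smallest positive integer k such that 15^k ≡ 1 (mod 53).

13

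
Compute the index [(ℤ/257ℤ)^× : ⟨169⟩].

4

The order of 169 must divide φ(257) = 257 − 1 = 256 = 2^8.
Divisors of 256: 1, 2, 4, 8, 16, 32, 64, 128, 256.
Evaluate successive powers at the divisors of 256:
169^1 ≡ 169 (mod 257)
169^2 ≡ 34 (mod 257)
169^4 ≡ 128 (mod 257)
169^8 ≡ 193 (mod 257)
169^16 ≡ 241 (mod 257)
169^32 ≡ 256 (mod 257)
169^64 ≡ 1 (mod 257) ✓
Thus |⟨169⟩| = ord(169) = 64.
Index = |(Z/257Z)^×| / |⟨169⟩| = 256 / 64 = 4.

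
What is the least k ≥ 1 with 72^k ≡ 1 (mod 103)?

17

The order of 72 must divide φ(103) = 103 − 1 = 102 = 2 · 3 · 17.
Divisors of 102: 1, 2, 3, 6, 17, 34, 51, 102.
Test each divisor d:
72^1 ≡ 72 (mod 103)
72^2 ≡ 34 (mod 103)
72^3 ≡ 79 (mod 103)
72^6 ≡ 61 (mod 103)
72^17 ≡ 1 (mod 103) ✓
Hence ord(72) = 17.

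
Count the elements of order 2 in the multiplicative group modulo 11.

1

φ(11) = 11 − 1 = 10 = 2 · 5.
Since (Z/11Z)^× is cyclic of order 10, the number of elements of order d is φ(d) when d | 10 and 0 otherwise.
2 | 10, and φ(2) = 2 − 1 = 1.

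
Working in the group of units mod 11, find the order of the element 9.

5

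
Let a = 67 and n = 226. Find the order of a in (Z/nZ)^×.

ord(67) | φ(226) = φ(2)·φ(113) = 1·112 = 112 = 2^4 · 7.
Divisors of 112: 1, 2, 4, 7, 8, 14, 16, 28, 56, 112.
Evaluate successive powers at the divisors of 112:
67^1 ≡ 67
67^2 ≡ 195
67^4 ≡ 57
67^7 ≡ 35
67^8 ≡ 85
67^14 ≡ 95
67^16 ≡ 219
67^28 ≡ 211
67^56 ≡ 225
67^112 ≡ 1
So ord_226(67) = 112.

112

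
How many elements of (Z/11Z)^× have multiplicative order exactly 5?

4

φ(11) = 11 − 1 = 10 = 2 · 5.
(Z/11Z)^× is cyclic (|G| = 10); a cyclic group of order m has exactly φ(d) elements of each order d | m, and none otherwise.
5 | 10, and φ(5) = 5 − 1 = 4.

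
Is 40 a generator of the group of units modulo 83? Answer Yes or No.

φ(83) = 83 − 1 = 82 = 2 · 41.
An element g generates (Z/83Z)^× iff g^(82/q) ≢ 1 (mod 83) for each prime q ∈ {2, 41}.
40^41 ≡ 1 (mod 83)  [q = 2: ≡ 1 ✗]
40^2 ≡ 23 (mod 83)  [q = 41: ≢ 1 ✓]
Since 40^41 ≡ 1, the order of 40 divides 41 < 82, so 40 is not a primitive root.

No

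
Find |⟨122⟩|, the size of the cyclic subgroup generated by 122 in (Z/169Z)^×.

52

ord(122) | φ(169) = φ(13^2) = 13·(13−1) = 156 = 2^2 · 3 · 13.
Divisors of 156: 1, 2, 3, 4, 6, 12, 13, 26, 39, 52, 78, 156.
Check 122^d mod 169 for each divisor in increasing order:
122^1 ≡ 122 (mod 169)
122^2 ≡ 12 (mod 169)
122^3 ≡ 112 (mod 169)
122^4 ≡ 144 (mod 169)
122^6 ≡ 38 (mod 169)
122^12 ≡ 92 (mod 169)
122^13 ≡ 70 (mod 169)
122^26 ≡ 168 (mod 169)
122^39 ≡ 99 (mod 169)
122^52 ≡ 1 (mod 169) ✓
Hence ord(122) = 52.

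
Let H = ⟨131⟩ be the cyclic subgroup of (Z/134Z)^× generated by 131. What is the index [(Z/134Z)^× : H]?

The order of 131 must divide φ(134) = φ(2)·φ(67) = 1·66 = 66 = 2 · 3 · 11.
Divisors of 66: 1, 2, 3, 6, 11, 22, 33, 66.
Compute 131^d (mod 134) for the divisors d until we hit 1:
131^1 ≡ 131
131^2 ≡ 9
131^3 ≡ 107
131^6 ≡ 59
131^11 ≡ 1
Thus |⟨131⟩| = ord(131) = 11.
Index = |(Z/134Z)^×| / |⟨131⟩| = 66 / 11 = 6.

6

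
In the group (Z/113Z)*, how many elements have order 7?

6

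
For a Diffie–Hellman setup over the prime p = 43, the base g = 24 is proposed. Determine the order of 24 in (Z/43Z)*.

21

ord(24) | φ(43) = 43 − 1 = 42 = 2 · 3 · 7.
Divisors of 42: 1, 2, 3, 6, 7, 14, 21, 42.
Check 24^d mod 43 for each divisor in increasing order:
24^1 ≡ 24 (mod 43)
24^2 ≡ 17 (mod 43)
24^3 ≡ 21 (mod 43)
24^6 ≡ 11 (mod 43)
24^7 ≡ 6 (mod 43)
24^14 ≡ 36 (mod 43)
24^21 ≡ 1 (mod 43) ✓
The smallest such exponent is 21, so the order of 24 is 21.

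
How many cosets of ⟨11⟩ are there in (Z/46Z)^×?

ord(11) | φ(46) = φ(2)·φ(23) = 1·22 = 22 = 2 · 11.
Divisors of 22: 1, 2, 11, 22.
Evaluate successive powers at the divisors of 22:
11^1 ≡ 11
11^2 ≡ 29
11^11 ≡ 45
11^22 ≡ 1
So ord_46(11) = 22, hence |⟨11⟩| = 22.
[(Z/46Z)^× : ⟨11⟩] = 22/22 = 1.

1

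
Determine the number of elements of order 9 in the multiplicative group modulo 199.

6

φ(199) = 199 − 1 = 198 = 2 · 3^2 · 11.
(Z/199Z)^× is cyclic (|G| = 198); a cyclic group of order m has exactly φ(d) elements of each order d | m, and none otherwise.
9 = 3^2 divides 198, and φ(9) = 6.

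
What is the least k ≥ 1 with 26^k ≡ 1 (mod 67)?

33

Since 26 ∈ (Z/67Z)^×, its order divides φ(67) = 67 − 1 = 66 = 2 · 3 · 11.
Divisors of 66: 1, 2, 3, 6, 11, 22, 33, 66.
Check 26^d mod 67 for each divisor in increasing order:
26^1 ≡ 26
26^2 ≡ 6
26^3 ≡ 22
26^6 ≡ 15
26^11 ≡ 37
26^22 ≡ 29
26^33 ≡ 1
Hence ord(26) = 33.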